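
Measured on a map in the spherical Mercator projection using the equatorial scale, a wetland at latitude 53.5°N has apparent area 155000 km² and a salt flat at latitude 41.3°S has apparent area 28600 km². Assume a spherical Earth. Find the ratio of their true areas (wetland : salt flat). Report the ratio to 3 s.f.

3.40

Mercator's areal exaggeration is sec²φ; hence true area = (apparent area) · cos²φ.
True area of wetland: 155000 × cos²(53.5°) = 155000 × 0.3538 = 54840 km².
True area of salt flat: 28600 × cos²(41.3°) = 28600 × 0.5644 = 16140 km².
Ratio = 54840 / 16140 ≈ 3.40.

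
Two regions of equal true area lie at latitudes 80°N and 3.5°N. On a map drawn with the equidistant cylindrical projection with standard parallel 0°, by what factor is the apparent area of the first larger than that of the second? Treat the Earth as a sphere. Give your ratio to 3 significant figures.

5.75

For the equirectangular projection with φ₀ = 0 (plate carrée), h = 1 along meridians and k = sec φ along parallels.
Areal scale at 80°: h·k = 1.000 × 5.759 = 5.759.
Areal scale at 3.5°: h·k = 1.000 × 1.002 = 1.002.
Ratio = 5.759/1.002 ≈ 5.75.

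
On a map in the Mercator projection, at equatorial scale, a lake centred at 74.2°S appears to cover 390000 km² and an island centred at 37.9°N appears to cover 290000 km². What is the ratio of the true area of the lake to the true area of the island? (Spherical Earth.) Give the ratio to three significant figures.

Since Mercator area scale is 1/cos²φ, the true area equals the apparent area multiplied by cos²φ.
True area of lake: 390000 × cos²(74.2°) = 390000 × 0.07414 = 28910 km².
True area of island: 290000 × cos²(37.9°) = 290000 × 0.6227 = 180600 km².
Ratio = 28910 / 180600 ≈ 0.160.

0.160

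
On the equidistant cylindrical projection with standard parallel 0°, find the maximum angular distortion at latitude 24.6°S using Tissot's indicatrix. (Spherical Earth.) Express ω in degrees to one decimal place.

5.4°

In the plate carrée (x = Rλ, y = Rφ), meridians are true-scale (h = 1) and parallels are stretched by k = sec φ.
At 24.6°: h = 1.000, k = 1.100; principal scales a = 1.100, b = 1.000.
sin(ω/2) = (a − b)/(a + b) = 0.09982/2.100 = 0.04754, so ω = 2 arcsin(0.04754) ≈ 5.4°.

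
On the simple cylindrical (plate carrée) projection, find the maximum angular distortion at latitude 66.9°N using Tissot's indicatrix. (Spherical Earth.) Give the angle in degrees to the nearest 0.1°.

51.8°

In the plate carrée (x = Rλ, y = Rφ), meridians are true-scale (h = 1) and parallels are stretched by k = sec φ.
At 66.9°: h = 1.000, k = 2.549; principal scales a = 2.549, b = 1.000.
sin(ω/2) = (a − b)/(a + b) = 1.549/3.549 = 0.4364, so ω = 2 arcsin(0.4364) ≈ 51.8°.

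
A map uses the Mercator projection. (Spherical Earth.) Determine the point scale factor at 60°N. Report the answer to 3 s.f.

For Mercator, h = k = sec φ (a conformal cylindrical projection has a single point scale, 1/cos φ).
k = 1/cos 60° = 1/0.5000 = 2.000.

2.00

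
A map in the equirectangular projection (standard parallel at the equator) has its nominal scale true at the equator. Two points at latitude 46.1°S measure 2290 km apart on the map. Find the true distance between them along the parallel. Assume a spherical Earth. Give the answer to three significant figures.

1590 km

For the equirectangular projection with φ₀ = 0 (plate carrée), h = 1 along meridians and k = sec φ along parallels.
Along the parallel at 46.1°, map distances are exaggerated by k = sec 46.1° = 1.442.
True distance = 2290 / 1.442 = 2290 × cos 46.1° ≈ 1590 km.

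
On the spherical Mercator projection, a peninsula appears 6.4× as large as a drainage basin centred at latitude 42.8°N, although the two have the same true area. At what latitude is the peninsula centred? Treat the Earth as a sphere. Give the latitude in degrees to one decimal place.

73.1°

Mercator areal scale is sec²φ, so apparent-area ratio = sec²φ₁ / sec²φ₂ = cos²φ₂ / cos²φ₁.
cos²φ₂ / cos²φ₁ = 6.4  ⇒  cos φ₁ = cos 42.8° / √6.4 = 0.7337/2.530 = 0.2900.
φ₁ = arccos(0.2900) ≈ 73.1°.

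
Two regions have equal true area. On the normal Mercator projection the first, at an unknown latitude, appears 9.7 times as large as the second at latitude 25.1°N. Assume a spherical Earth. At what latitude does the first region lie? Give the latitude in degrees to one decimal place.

73.1°

On Mercator, (apparent₁)/(apparent₂) = sec²φ₁ / sec²φ₂ when true areas are equal.
cos²φ₂ / cos²φ₁ = 9.7  ⇒  cos φ₁ = cos 25.1° / √9.7 = 0.9056/3.114 = 0.2908.
φ₁ = arccos(0.2908) ≈ 73.1°.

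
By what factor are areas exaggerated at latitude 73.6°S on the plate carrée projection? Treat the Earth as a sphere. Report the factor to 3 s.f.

3.54

For the equirectangular projection with φ₀ = 0 (plate carrée), h = 1 along meridians and k = sec φ along parallels.
Areal scale = h·k = 1 × sec φ; at 73.6°, h = 1.000, k = 3.542, so h·k = 3.542.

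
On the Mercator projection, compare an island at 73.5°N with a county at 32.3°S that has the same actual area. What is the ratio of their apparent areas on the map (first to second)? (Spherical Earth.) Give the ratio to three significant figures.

8.86

On Mercator, area is exaggerated by sec²φ = 1/cos²φ.
At 73.5°: sec²(73.5°) = 1/0.2840² = 12.40.
At 32.3°: sec²(32.3°) = 1/0.8453² = 1.400.
Ratio = 12.40/1.400 = cos²(32.3°)/cos²(73.5°) ≈ 8.86.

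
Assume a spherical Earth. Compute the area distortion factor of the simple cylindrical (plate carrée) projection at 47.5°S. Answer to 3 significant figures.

1.48

Plate carrée maps x = Rλ, y = Rφ. The meridian scale is h = 1 and the parallel scale is k = 1/cos φ = sec φ.
Areal scale = h·k = 1 × sec φ; at 47.5°, h = 1.000, k = 1.480, so h·k = 1.480.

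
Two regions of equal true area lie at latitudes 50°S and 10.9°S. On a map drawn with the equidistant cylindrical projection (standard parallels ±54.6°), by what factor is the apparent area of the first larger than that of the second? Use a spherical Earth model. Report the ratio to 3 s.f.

In the equirectangular projection with standard parallel φ₀ = 54.6° (x = Rλ cos φ₀, y = Rφ), meridians are true-scale (h = 1) and the parallel scale is k = cos φ₀ / cos φ.
Areal scale at 50°: h·k = 1.000 × 0.9012 = 0.9012.
Areal scale at 10.9°: h·k = 1.000 × 0.5899 = 0.5899.
Ratio = 0.9012/0.5899 ≈ 1.53.

1.53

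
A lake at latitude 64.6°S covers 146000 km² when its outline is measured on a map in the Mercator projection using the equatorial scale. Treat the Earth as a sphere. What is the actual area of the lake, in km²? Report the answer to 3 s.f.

For Mercator, h = k = sec φ (a conformal cylindrical projection has a single point scale, 1/cos φ).
Areal scale = k² = sec²φ = 1/cos²(64.6°) = 1/0.4289² = 5.435.
True area = apparent / (areal scale) = 146000 / 5.435 ≈ 26900 km².

26900 km²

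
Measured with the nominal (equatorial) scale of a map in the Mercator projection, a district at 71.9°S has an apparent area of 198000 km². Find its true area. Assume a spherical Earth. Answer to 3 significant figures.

Mercator is conformal, so the point scale is isotropic: h = k = sec φ = 1/cos φ.
Areal scale = k² = sec²φ = 1/cos²(71.9°) = 1/0.3107² = 10.36.
True area = apparent / (areal scale) = 198000 / 10.36 ≈ 19100 km².

19100 km²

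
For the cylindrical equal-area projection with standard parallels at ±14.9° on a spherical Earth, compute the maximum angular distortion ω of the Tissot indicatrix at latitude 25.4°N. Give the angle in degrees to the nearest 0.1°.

A cylindrical equal-area projection with standard parallel φ₀ has meridian scale h = cos φ / cos φ₀ and parallel scale k = cos φ₀ / cos φ (so areas are preserved, h·k = 1).
At 25.4°: h = 0.9348, k = 1.070; principal scales a = 1.070, b = 0.9348.
sin(ω/2) = (a − b)/(a + b) = 0.1350/2.005 = 0.06736, so ω = 2 arcsin(0.06736) ≈ 7.7°.

7.7°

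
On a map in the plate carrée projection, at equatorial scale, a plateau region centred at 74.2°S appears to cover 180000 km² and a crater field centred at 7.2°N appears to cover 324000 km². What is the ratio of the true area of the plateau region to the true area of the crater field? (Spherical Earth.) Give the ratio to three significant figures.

0.152

Plate carrée has h = 1 and k = sec φ, giving areal scale sec φ; true area = (apparent area) · cos φ.
True area of plateau region: 180000 × cos(74.2°) = 180000 × 0.2723 = 49010 km².
True area of crater field: 324000 × cos(7.2°) = 324000 × 0.9921 = 321400 km².
Ratio = 49010 / 321400 ≈ 0.152.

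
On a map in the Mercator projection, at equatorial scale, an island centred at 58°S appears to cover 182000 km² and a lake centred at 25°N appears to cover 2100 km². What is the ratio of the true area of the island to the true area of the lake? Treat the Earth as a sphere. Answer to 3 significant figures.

Since Mercator area scale is 1/cos²φ, the true area equals the apparent area multiplied by cos²φ.
True area of island: 182000 × cos²(58°) = 182000 × 0.2808 = 51110 km².
True area of lake: 2100 × cos²(25°) = 2100 × 0.8214 = 1725 km².
Ratio = 51110 / 1725 ≈ 29.6.

29.6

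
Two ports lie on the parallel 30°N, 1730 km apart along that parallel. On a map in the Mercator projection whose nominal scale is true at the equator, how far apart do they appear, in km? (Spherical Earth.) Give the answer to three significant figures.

2000 km

The Mercator projection is conformal; its linear scale factor is the same in every direction and equals sec φ = 1/cos φ.
Along the parallel, k = sec 30° = 1/0.8660 = 1.155.
Map distance = 1730 × 1.155 ≈ 2000 km.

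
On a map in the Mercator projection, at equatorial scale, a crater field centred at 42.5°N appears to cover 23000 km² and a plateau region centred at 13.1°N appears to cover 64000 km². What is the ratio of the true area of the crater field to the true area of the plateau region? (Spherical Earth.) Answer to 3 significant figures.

On Mercator the areal scale is sec²φ, so true area = apparent × cos²φ.
True area of crater field: 23000 × cos²(42.5°) = 23000 × 0.5436 = 12500 km².
True area of plateau region: 64000 × cos²(13.1°) = 64000 × 0.9486 = 60710 km².
Ratio = 12500 / 60710 ≈ 0.206.

0.206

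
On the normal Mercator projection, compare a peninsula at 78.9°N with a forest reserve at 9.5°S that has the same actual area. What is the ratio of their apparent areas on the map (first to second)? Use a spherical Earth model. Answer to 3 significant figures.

26.2

On Mercator, area is exaggerated by sec²φ = 1/cos²φ.
At 78.9°: sec²(78.9°) = 1/0.1925² = 26.98.
At 9.5°: sec²(9.5°) = 1/0.9863² = 1.028.
Ratio = 26.98/1.028 = cos²(9.5°)/cos²(78.9°) ≈ 26.2.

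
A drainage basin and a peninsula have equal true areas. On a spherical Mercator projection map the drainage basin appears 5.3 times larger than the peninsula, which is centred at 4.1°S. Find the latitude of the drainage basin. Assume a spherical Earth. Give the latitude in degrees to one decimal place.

On Mercator, (apparent₁)/(apparent₂) = sec²φ₁ / sec²φ₂ when true areas are equal.
cos²φ₂ / cos²φ₁ = 5.3  ⇒  cos φ₁ = cos 4.1° / √5.3 = 0.9974/2.302 = 0.4333.
φ₁ = arccos(0.4333) ≈ 64.3°.

64.3°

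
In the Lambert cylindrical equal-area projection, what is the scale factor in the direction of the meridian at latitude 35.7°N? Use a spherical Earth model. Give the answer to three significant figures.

The Lambert cylindrical equal-area projection is the cylindrical equal-area projection with its standard parallel at the equator (φ₀ = 0). A cylindrical equal-area projection with standard parallel φ₀ has meridian scale h = cos φ / cos φ₀ and parallel scale k = cos φ₀ / cos φ (so areas are preserved, h·k = 1).
h = cos 35.7° / cos 0° = 0.8121/1.000 = 0.8121.

0.812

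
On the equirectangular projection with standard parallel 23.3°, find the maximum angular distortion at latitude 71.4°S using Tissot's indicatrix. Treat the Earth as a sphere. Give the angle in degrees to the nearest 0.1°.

In the equirectangular projection with standard parallel φ₀ = 23.3° (x = Rλ cos φ₀, y = Rφ), meridians are true-scale (h = 1) and the parallel scale is k = cos φ₀ / cos φ.
At 71.4°: h = 1.000, k = 2.880; principal scales a = 2.880, b = 1.000.
sin(ω/2) = (a − b)/(a + b) = 1.880/3.880 = 0.4845, so ω = 2 arcsin(0.4845) ≈ 58.0°.

58.0°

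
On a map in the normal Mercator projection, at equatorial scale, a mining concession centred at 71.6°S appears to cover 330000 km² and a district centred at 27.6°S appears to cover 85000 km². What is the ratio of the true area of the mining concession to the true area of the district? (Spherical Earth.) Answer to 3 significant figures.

0.493

On Mercator the areal scale is sec²φ, so true area = apparent × cos²φ.
True area of mining concession: 330000 × cos²(71.6°) = 330000 × 0.09963 = 32880 km².
True area of district: 85000 × cos²(27.6°) = 85000 × 0.7854 = 66760 km².
Ratio = 32880 / 66760 ≈ 0.493.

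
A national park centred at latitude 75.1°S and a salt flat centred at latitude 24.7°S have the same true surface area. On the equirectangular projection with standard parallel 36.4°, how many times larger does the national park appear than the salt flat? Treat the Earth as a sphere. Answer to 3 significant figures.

With standard parallel φ₀ = 36.4°, the equirectangular projection gives x = Rλ cos φ₀, y = Rφ, so h = 1 and k = cos 36.4° / cos φ.
Areal scale at 75.1°: h·k = 1.000 × 3.130 = 3.130.
Areal scale at 24.7°: h·k = 1.000 × 0.8860 = 0.8860.
Ratio = 3.130/0.8860 ≈ 3.53.

3.53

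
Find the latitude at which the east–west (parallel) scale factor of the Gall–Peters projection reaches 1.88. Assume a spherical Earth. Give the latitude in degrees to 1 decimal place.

67.9°

The Gall–Peters projection is cylindrical equal-area with φ₀ = 45°. Cylindrical equal-area (φ₀ = 45°): h = cos φ / cos 45° along meridians, k = cos 45° / cos φ along parallels; h·k = 1.
k = cos φ₀ / cos φ = 1.88  ⇒  cos φ = cos 45° / 1.88 = 0.3761.
φ = arccos(0.3761) ≈ 67.9°.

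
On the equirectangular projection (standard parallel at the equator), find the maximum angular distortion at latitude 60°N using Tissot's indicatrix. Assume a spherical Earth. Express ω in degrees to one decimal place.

38.9°

For the equirectangular projection with φ₀ = 0 (plate carrée), h = 1 along meridians and k = sec φ along parallels.
At 60°: h = 1.000, k = 2.000; principal scales a = 2.000, b = 1.000.
sin(ω/2) = (a − b)/(a + b) = 1.0000/3.000 = 0.3333, so ω = 2 arcsin(0.3333) ≈ 38.9°.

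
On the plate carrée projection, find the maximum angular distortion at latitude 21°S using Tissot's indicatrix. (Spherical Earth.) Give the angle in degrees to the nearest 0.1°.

3.9°

Plate carrée maps x = Rλ, y = Rφ. The meridian scale is h = 1 and the parallel scale is k = 1/cos φ = sec φ.
At 21°: h = 1.000, k = 1.071; principal scales a = 1.071, b = 1.000.
sin(ω/2) = (a − b)/(a + b) = 0.07114/2.071 = 0.03435, so ω = 2 arcsin(0.03435) ≈ 3.9°.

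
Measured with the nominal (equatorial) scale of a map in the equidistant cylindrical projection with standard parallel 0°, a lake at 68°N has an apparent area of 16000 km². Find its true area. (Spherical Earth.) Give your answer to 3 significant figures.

In the plate carrée (x = Rλ, y = Rφ), meridians are true-scale (h = 1) and parallels are stretched by k = sec φ.
Areal scale = h·k = 1 × sec φ; at 68°, h = 1.000, k = 2.669, so h·k = 2.669.
True area = apparent / (areal scale) = 16000 / 2.669 ≈ 5990 km².

5990 km²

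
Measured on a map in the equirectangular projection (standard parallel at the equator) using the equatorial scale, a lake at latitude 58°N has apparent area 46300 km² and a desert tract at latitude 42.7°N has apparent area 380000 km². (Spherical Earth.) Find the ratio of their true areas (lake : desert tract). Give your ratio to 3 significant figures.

Plate carrée has h = 1 and k = sec φ, giving areal scale sec φ; true area = (apparent area) · cos φ.
True area of lake: 46300 × cos(58°) = 46300 × 0.5299 = 24540 km².
True area of desert tract: 380000 × cos(42.7°) = 380000 × 0.7349 = 279300 km².
Ratio = 24540 / 279300 ≈ 0.0879.

0.0879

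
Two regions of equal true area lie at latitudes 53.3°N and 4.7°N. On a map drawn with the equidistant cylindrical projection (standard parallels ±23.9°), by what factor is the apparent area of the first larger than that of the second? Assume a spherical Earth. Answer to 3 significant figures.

1.67

The equidistant cylindrical projection with φ₀ = 23.9° has h = 1 (meridians true) and k = cos φ₀ / cos φ along parallels.
Areal scale at 53.3°: h·k = 1.000 × 1.530 = 1.530.
Areal scale at 4.7°: h·k = 1.000 × 0.9173 = 0.9173.
Ratio = 1.530/0.9173 ≈ 1.67.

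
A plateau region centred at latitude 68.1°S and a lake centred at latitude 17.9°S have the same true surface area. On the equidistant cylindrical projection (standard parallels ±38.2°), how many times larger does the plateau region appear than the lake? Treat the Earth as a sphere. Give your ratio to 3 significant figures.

2.55

With standard parallel φ₀ = 38.2°, the equirectangular projection gives x = Rλ cos φ₀, y = Rφ, so h = 1 and k = cos 38.2° / cos φ.
Areal scale at 68.1°: h·k = 1.000 × 2.107 = 2.107.
Areal scale at 17.9°: h·k = 1.000 × 0.8258 = 0.8258.
Ratio = 2.107/0.8258 ≈ 2.55.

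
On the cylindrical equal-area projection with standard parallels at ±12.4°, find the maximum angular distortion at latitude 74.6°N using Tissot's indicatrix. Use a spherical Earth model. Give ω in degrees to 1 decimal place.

Cylindrical equal-area (φ₀ = 12.4°): h = cos φ / cos 12.4° along meridians, k = cos 12.4° / cos φ along parallels; h·k = 1.
At 74.6°: h = 0.2719, k = 3.678; principal scales a = 3.678, b = 0.2719.
sin(ω/2) = (a − b)/(a + b) = 3.406/3.950 = 0.8623, so ω = 2 arcsin(0.8623) ≈ 119.2°.

119.2°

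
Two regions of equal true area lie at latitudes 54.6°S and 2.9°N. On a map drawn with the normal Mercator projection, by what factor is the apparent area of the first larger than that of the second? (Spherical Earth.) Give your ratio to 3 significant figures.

Mercator is conformal with k = sec φ, so areal scale = k² = sec²φ.
At 54.6°: sec²(54.6°) = 1/0.5793² = 2.980.
At 2.9°: sec²(2.9°) = 1/0.9987² = 1.003.
Ratio = 2.980/1.003 = cos²(2.9°)/cos²(54.6°) ≈ 2.97.

2.97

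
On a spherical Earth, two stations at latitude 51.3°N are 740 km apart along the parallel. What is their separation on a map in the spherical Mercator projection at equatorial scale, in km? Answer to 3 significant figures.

For Mercator, h = k = sec φ (a conformal cylindrical projection has a single point scale, 1/cos φ).
Along the parallel, k = sec 51.3° = 1/0.6252 = 1.599.
Map distance = 740 × 1.599 ≈ 1180 km.

1180 km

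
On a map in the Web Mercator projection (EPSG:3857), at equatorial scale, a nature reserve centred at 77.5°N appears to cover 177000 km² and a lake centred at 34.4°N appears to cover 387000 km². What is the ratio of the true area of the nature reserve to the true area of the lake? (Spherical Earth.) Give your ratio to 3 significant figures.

0.0315

Since Mercator area scale is 1/cos²φ, the true area equals the apparent area multiplied by cos²φ.
True area of nature reserve: 177000 × cos²(77.5°) = 177000 × 0.04685 = 8292 km².
True area of lake: 387000 × cos²(34.4°) = 387000 × 0.6808 = 263500 km².
Ratio = 8292 / 263500 ≈ 0.0315.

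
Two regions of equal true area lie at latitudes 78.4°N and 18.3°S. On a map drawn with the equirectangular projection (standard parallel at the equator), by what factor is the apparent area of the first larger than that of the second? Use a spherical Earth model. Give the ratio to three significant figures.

In the plate carrée (x = Rλ, y = Rφ), meridians are true-scale (h = 1) and parallels are stretched by k = sec φ.
Areal scale at 78.4°: h·k = 1.000 × 4.973 = 4.973.
Areal scale at 18.3°: h·k = 1.000 × 1.053 = 1.053.
Ratio = 4.973/1.053 ≈ 4.72.

4.72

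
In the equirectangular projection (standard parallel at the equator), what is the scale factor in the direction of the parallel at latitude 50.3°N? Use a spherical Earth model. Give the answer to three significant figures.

1.57

In the plate carrée (x = Rλ, y = Rφ), meridians are true-scale (h = 1) and parallels are stretched by k = sec φ.
k = 1/cos 50.3° = 1/0.6388 = 1.566.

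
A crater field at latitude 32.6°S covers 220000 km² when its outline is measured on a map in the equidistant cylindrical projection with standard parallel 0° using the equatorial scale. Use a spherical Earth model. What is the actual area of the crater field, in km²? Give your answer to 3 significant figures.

In the plate carrée (x = Rλ, y = Rφ), meridians are true-scale (h = 1) and parallels are stretched by k = sec φ.
Areal scale = h·k = 1 × sec φ; at 32.6°, h = 1.000, k = 1.187, so h·k = 1.187.
True area = apparent / (areal scale) = 220000 / 1.187 ≈ 185000 km².

185000 km²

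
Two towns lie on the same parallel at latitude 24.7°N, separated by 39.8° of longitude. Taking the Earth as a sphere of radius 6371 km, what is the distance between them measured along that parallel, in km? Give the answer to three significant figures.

4020 km

Arc length along a parallel = R cos φ · Δλ (with Δλ in radians).
= 6371 × cos 24.7° × (39.8° × π/180) = 6371 × 0.9085 × 0.6946 ≈ 4020 km.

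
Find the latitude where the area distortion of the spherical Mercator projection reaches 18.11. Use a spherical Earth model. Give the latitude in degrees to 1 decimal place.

76.4°

Mercator areal scale is sec²φ.
sec²φ = 18.11  ⇒  cos²φ = 0.05522  ⇒  cos φ = 0.2350.
φ = arccos(0.2350) ≈ 76.4°.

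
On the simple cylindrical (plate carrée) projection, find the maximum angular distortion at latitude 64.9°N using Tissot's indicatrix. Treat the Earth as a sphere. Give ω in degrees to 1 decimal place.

For the equirectangular projection with φ₀ = 0 (plate carrée), h = 1 along meridians and k = sec φ along parallels.
At 64.9°: h = 1.000, k = 2.357; principal scales a = 2.357, b = 1.000.
sin(ω/2) = (a − b)/(a + b) = 1.357/3.357 = 0.4043, so ω = 2 arcsin(0.4043) ≈ 47.7°.

47.7°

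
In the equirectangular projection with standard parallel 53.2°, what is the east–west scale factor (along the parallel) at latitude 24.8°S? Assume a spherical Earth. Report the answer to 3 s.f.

0.660

With standard parallel φ₀ = 53.2°, the equirectangular projection gives x = Rλ cos φ₀, y = Rφ, so h = 1 and k = cos 53.2° / cos φ.
k = cos 53.2° / cos 24.8° = 0.5990/0.9078 = 0.6599.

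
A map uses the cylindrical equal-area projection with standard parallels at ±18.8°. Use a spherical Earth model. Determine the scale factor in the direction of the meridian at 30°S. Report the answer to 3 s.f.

0.915

Cylindrical equal-area (φ₀ = 18.8°): h = cos φ / cos 18.8° along meridians, k = cos 18.8° / cos φ along parallels; h·k = 1.
h = cos 30° / cos 18.8° = 0.8660/0.9466 = 0.9148.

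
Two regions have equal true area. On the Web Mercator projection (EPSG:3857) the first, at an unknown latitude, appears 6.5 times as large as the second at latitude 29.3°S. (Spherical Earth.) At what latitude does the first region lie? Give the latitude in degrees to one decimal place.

70.0°

For equal true areas on Mercator, apparent areas scale as sec²φ, so the ratio is cos²φ₂ / cos²φ₁.
cos²φ₂ / cos²φ₁ = 6.5  ⇒  cos φ₁ = cos 29.3° / √6.5 = 0.8721/2.550 = 0.3421.
φ₁ = arccos(0.3421) ≈ 70.0°.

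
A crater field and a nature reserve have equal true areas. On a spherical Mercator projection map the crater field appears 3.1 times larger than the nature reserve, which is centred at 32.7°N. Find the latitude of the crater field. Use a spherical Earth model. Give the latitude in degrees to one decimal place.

61.4°

On Mercator, (apparent₁)/(apparent₂) = sec²φ₁ / sec²φ₂ when true areas are equal.
cos²φ₂ / cos²φ₁ = 3.1  ⇒  cos φ₁ = cos 32.7° / √3.1 = 0.8415/1.761 = 0.4779.
φ₁ = arccos(0.4779) ≈ 61.4°.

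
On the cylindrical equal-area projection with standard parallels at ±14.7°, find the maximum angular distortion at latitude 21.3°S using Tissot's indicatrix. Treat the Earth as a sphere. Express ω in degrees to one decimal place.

4.3°

Cylindrical equal-area (φ₀ = 14.7°): h = cos φ / cos 14.7° along meridians, k = cos 14.7° / cos φ along parallels; h·k = 1.
At 21.3°: h = 0.9632, k = 1.038; principal scales a = 1.038, b = 0.9632.
sin(ω/2) = (a − b)/(a + b) = 0.07497/2.001 = 0.03746, so ω = 2 arcsin(0.03746) ≈ 4.3°.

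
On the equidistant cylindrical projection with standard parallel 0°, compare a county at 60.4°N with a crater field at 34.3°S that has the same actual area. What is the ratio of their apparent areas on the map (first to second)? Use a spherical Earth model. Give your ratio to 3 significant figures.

In the plate carrée (x = Rλ, y = Rφ), meridians are true-scale (h = 1) and parallels are stretched by k = sec φ.
Areal scale at 60.4°: h·k = 1.000 × 2.025 = 2.025.
Areal scale at 34.3°: h·k = 1.000 × 1.211 = 1.211.
Ratio = 2.025/1.211 ≈ 1.67.

1.67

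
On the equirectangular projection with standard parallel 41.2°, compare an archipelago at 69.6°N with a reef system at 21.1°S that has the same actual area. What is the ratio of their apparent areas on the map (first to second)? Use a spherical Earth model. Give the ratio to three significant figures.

2.68

The equidistant cylindrical projection with φ₀ = 41.2° has h = 1 (meridians true) and k = cos φ₀ / cos φ along parallels.
Areal scale at 69.6°: h·k = 1.000 × 2.159 = 2.159.
Areal scale at 21.1°: h·k = 1.000 × 0.8065 = 0.8065.
Ratio = 2.159/0.8065 ≈ 2.68.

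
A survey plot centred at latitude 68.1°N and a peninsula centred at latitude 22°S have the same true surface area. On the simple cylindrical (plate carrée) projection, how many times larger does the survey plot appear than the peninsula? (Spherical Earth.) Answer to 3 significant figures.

2.49

In the plate carrée (x = Rλ, y = Rφ), meridians are true-scale (h = 1) and parallels are stretched by k = sec φ.
Areal scale at 68.1°: h·k = 1.000 × 2.681 = 2.681.
Areal scale at 22°: h·k = 1.000 × 1.079 = 1.079.
Ratio = 2.681/1.079 ≈ 2.49.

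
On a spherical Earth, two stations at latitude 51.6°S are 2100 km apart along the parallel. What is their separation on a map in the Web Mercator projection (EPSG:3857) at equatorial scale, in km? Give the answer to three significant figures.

For Mercator, h = k = sec φ (a conformal cylindrical projection has a single point scale, 1/cos φ).
Along the parallel, k = sec 51.6° = 1/0.6211 = 1.610.
Map distance = 2100 × 1.610 ≈ 3380 km.

3380 km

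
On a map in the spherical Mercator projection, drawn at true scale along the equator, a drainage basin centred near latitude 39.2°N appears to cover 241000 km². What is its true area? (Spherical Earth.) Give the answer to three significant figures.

145000 km²

For Mercator, h = k = sec φ (a conformal cylindrical projection has a single point scale, 1/cos φ).
Areal scale = k² = sec²φ = 1/cos²(39.2°) = 1/0.7749² = 1.665.
True area = apparent / (areal scale) = 241000 / 1.665 ≈ 145000 km².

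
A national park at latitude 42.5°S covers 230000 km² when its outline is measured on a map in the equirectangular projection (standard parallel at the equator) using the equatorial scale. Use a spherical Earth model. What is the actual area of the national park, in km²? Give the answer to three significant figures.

170000 km²

For the equirectangular projection with φ₀ = 0 (plate carrée), h = 1 along meridians and k = sec φ along parallels.
Areal scale = h·k = 1 × sec φ; at 42.5°, h = 1.000, k = 1.356, so h·k = 1.356.
True area = apparent / (areal scale) = 230000 / 1.356 ≈ 170000 km².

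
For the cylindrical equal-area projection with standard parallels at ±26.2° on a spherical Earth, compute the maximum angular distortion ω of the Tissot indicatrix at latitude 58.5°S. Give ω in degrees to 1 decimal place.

59.1°

Cylindrical equal-area (φ₀ = 26.2°): h = cos φ / cos 26.2° along meridians, k = cos 26.2° / cos φ along parallels; h·k = 1.
At 58.5°: h = 0.5823, k = 1.717; principal scales a = 1.717, b = 0.5823.
sin(ω/2) = (a − b)/(a + b) = 1.135/2.300 = 0.4935, so ω = 2 arcsin(0.4935) ≈ 59.1°.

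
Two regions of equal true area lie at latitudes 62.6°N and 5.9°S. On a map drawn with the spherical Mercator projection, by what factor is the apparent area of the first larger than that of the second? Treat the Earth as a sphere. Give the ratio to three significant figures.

Mercator is conformal with k = sec φ, so areal scale = k² = sec²φ.
At 62.6°: sec²(62.6°) = 1/0.4602² = 4.722.
At 5.9°: sec²(5.9°) = 1/0.9947² = 1.011.
Ratio = 4.722/1.011 = cos²(5.9°)/cos²(62.6°) ≈ 4.67.

4.67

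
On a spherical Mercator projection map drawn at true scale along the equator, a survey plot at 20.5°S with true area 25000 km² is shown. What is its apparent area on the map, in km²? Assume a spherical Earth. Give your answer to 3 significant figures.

For Mercator, h = k = sec φ (a conformal cylindrical projection has a single point scale, 1/cos φ).
Areal scale = k² = sec²φ = 1/cos²(20.5°) = 1/0.9367² = 1.140.
Apparent area = 25000 × 1.140 ≈ 28500 km².

28500 km²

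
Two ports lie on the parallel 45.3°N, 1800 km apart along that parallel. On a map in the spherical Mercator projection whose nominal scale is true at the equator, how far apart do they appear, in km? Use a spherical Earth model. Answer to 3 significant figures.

Mercator is conformal, so the point scale is isotropic: h = k = sec φ = 1/cos φ.
Along the parallel, k = sec 45.3° = 1/0.7034 = 1.422.
Map distance = 1800 × 1.422 ≈ 2560 km.

2560 km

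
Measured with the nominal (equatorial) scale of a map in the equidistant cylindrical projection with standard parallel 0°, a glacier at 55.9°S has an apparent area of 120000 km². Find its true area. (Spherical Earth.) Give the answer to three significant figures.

67300 km²

Plate carrée maps x = Rλ, y = Rφ. The meridian scale is h = 1 and the parallel scale is k = 1/cos φ = sec φ.
Areal scale = h·k = 1 × sec φ; at 55.9°, h = 1.000, k = 1.784, so h·k = 1.784.
True area = apparent / (areal scale) = 120000 / 1.784 ≈ 67300 km².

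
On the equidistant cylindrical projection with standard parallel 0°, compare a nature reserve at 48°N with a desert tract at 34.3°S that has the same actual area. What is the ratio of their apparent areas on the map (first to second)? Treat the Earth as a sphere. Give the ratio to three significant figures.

1.23

For the equirectangular projection with φ₀ = 0 (plate carrée), h = 1 along meridians and k = sec φ along parallels.
Areal scale at 48°: h·k = 1.000 × 1.494 = 1.494.
Areal scale at 34.3°: h·k = 1.000 × 1.211 = 1.211.
Ratio = 1.494/1.211 ≈ 1.23.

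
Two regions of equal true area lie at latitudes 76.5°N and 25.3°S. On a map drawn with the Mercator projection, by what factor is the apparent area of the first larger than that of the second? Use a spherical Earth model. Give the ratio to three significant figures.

On Mercator, area is exaggerated by sec²φ = 1/cos²φ.
At 76.5°: sec²(76.5°) = 1/0.2334² = 18.35.
At 25.3°: sec²(25.3°) = 1/0.9041² = 1.223.
Ratio = 18.35/1.223 = cos²(25.3°)/cos²(76.5°) ≈ 15.0.

15.0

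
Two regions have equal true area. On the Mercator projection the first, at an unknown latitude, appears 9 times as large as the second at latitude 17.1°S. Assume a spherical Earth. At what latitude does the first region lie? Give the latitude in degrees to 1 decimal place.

71.4°

For equal true areas on Mercator, apparent areas scale as sec²φ, so the ratio is cos²φ₂ / cos²φ₁.
cos²φ₂ / cos²φ₁ = 9  ⇒  cos φ₁ = cos 17.1° / √9 = 0.9558/3.000 = 0.3186.
φ₁ = arccos(0.3186) ≈ 71.4°.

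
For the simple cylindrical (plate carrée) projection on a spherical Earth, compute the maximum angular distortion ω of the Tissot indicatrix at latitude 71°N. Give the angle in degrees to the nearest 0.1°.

61.2°

For the equirectangular projection with φ₀ = 0 (plate carrée), h = 1 along meridians and k = sec φ along parallels.
At 71°: h = 1.000, k = 3.072; principal scales a = 3.072, b = 1.000.
sin(ω/2) = (a − b)/(a + b) = 2.072/4.072 = 0.5088, so ω = 2 arcsin(0.5088) ≈ 61.2°.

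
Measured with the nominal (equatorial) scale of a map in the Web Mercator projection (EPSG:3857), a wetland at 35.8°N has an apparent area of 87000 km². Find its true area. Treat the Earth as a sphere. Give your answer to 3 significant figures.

57200 km²

The Mercator projection is conformal; its linear scale factor is the same in every direction and equals sec φ = 1/cos φ.
Areal scale = k² = sec²φ = 1/cos²(35.8°) = 1/0.8111² = 1.520.
True area = apparent / (areal scale) = 87000 / 1.520 ≈ 57200 km².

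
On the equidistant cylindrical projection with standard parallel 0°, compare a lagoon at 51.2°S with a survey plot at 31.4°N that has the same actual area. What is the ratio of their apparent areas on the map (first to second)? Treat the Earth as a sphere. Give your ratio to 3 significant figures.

1.36

In the plate carrée (x = Rλ, y = Rφ), meridians are true-scale (h = 1) and parallels are stretched by k = sec φ.
Areal scale at 51.2°: h·k = 1.000 × 1.596 = 1.596.
Areal scale at 31.4°: h·k = 1.000 × 1.172 = 1.172.
Ratio = 1.596/1.172 ≈ 1.36.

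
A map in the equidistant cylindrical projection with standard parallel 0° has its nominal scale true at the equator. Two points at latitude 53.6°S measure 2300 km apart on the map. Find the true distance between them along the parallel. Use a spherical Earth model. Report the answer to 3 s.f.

1360 km

Plate carrée maps x = Rλ, y = Rφ. The meridian scale is h = 1 and the parallel scale is k = 1/cos φ = sec φ.
Along the parallel at 53.6°, map distances are exaggerated by k = sec 53.6° = 1.685.
True distance = 2300 / 1.685 = 2300 × cos 53.6° ≈ 1360 km.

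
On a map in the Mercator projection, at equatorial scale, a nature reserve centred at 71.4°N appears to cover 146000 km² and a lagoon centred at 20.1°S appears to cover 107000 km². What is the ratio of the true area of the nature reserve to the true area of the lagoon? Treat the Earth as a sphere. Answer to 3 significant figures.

Mercator's areal exaggeration is sec²φ; hence true area = (apparent area) · cos²φ.
True area of nature reserve: 146000 × cos²(71.4°) = 146000 × 0.1017 = 14850 km².
True area of lagoon: 107000 × cos²(20.1°) = 107000 × 0.8819 = 94360 km².
Ratio = 14850 / 94360 ≈ 0.157.

0.157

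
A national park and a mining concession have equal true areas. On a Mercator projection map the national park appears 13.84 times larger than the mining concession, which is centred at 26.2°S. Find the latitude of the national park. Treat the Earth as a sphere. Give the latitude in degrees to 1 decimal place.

For equal true areas on Mercator, apparent areas scale as sec²φ, so the ratio is cos²φ₂ / cos²φ₁.
cos²φ₂ / cos²φ₁ = 13.84  ⇒  cos φ₁ = cos 26.2° / √13.84 = 0.8973/3.720 = 0.2412.
φ₁ = arccos(0.2412) ≈ 76.0°.

76.0°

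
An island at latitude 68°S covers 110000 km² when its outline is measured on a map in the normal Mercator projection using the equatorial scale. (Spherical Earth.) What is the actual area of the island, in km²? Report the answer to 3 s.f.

Mercator is conformal, so the point scale is isotropic: h = k = sec φ = 1/cos φ.
Areal scale = k² = sec²φ = 1/cos²(68°) = 1/0.3746² = 7.126.
True area = apparent / (areal scale) = 110000 / 7.126 ≈ 15400 km².

15400 km²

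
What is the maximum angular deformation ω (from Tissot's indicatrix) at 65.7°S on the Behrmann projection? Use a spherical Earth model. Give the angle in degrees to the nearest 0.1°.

Behrmann is a cylindrical equal-area projection with standard parallels at ±30°. A cylindrical equal-area projection with standard parallel φ₀ has meridian scale h = cos φ / cos φ₀ and parallel scale k = cos φ₀ / cos φ (so areas are preserved, h·k = 1).
At 65.7°: h = 0.4752, k = 2.104; principal scales a = 2.104, b = 0.4752.
sin(ω/2) = (a − b)/(a + b) = 1.629/2.580 = 0.6316, so ω = 2 arcsin(0.6316) ≈ 78.3°.

78.3°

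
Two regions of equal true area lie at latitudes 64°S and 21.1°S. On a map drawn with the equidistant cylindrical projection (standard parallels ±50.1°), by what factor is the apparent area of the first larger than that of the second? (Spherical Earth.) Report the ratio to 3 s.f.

With standard parallel φ₀ = 50.1°, the equirectangular projection gives x = Rλ cos φ₀, y = Rφ, so h = 1 and k = cos 50.1° / cos φ.
Areal scale at 64°: h·k = 1.000 × 1.463 = 1.463.
Areal scale at 21.1°: h·k = 1.000 × 0.6875 = 0.6875.
Ratio = 1.463/0.6875 ≈ 2.13.

2.13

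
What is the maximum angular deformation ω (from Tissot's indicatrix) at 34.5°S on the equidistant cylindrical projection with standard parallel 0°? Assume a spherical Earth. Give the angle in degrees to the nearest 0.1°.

In the plate carrée (x = Rλ, y = Rφ), meridians are true-scale (h = 1) and parallels are stretched by k = sec φ.
At 34.5°: h = 1.000, k = 1.213; principal scales a = 1.213, b = 1.000.
sin(ω/2) = (a − b)/(a + b) = 0.2134/2.213 = 0.09642, so ω = 2 arcsin(0.09642) ≈ 11.1°.

11.1°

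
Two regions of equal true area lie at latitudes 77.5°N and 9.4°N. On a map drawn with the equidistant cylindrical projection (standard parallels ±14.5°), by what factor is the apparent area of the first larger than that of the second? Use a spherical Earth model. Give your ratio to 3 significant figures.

4.56

The equidistant cylindrical projection with φ₀ = 14.5° has h = 1 (meridians true) and k = cos φ₀ / cos φ along parallels.
Areal scale at 77.5°: h·k = 1.000 × 4.473 = 4.473.
Areal scale at 9.4°: h·k = 1.000 × 0.9813 = 0.9813.
Ratio = 4.473/0.9813 ≈ 4.56.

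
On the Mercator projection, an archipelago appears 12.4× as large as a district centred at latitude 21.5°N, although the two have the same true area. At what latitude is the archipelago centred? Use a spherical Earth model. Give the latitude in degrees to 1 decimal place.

On Mercator, (apparent₁)/(apparent₂) = sec²φ₁ / sec²φ₂ when true areas are equal.
cos²φ₂ / cos²φ₁ = 12.4  ⇒  cos φ₁ = cos 21.5° / √12.4 = 0.9304/3.521 = 0.2642.
φ₁ = arccos(0.2642) ≈ 74.7°.

74.7°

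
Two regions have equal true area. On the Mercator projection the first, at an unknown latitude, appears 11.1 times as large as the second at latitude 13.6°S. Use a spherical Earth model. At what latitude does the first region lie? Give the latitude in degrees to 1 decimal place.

For equal true areas on Mercator, apparent areas scale as sec²φ, so the ratio is cos²φ₂ / cos²φ₁.
cos²φ₂ / cos²φ₁ = 11.1  ⇒  cos φ₁ = cos 13.6° / √11.1 = 0.9720/3.332 = 0.2917.
φ₁ = arccos(0.2917) ≈ 73.0°.

73.0°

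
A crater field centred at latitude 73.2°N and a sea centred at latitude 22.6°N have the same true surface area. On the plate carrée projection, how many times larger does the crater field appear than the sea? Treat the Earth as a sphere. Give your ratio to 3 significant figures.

For the equirectangular projection with φ₀ = 0 (plate carrée), h = 1 along meridians and k = sec φ along parallels.
Areal scale at 73.2°: h·k = 1.000 × 3.460 = 3.460.
Areal scale at 22.6°: h·k = 1.000 × 1.083 = 1.083.
Ratio = 3.460/1.083 ≈ 3.19.

3.19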